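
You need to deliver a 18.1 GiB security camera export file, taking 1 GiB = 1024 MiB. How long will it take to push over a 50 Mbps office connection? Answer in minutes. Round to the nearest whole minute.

52 minutes

File: 18.1 GiB = 155477.8 Mb.
At 50 Mbps: 155477.8 / 50 = 3109.6 s ≈ 51.8 minutes.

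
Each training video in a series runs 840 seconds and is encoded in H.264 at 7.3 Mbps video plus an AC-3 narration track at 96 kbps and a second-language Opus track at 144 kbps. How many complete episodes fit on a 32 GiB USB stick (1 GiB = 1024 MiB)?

Audio total: 96 + 144 = 240 kbps = 0.240 Mbps.
Total bitrate: 7.540 Mbps.
Per item: 7.540 Mbps × 840 s = 6,334 Mb = 791.7 MB.
Capacity: 32 GiB = 274,878 Mb; 43.40 items → 43 complete.

43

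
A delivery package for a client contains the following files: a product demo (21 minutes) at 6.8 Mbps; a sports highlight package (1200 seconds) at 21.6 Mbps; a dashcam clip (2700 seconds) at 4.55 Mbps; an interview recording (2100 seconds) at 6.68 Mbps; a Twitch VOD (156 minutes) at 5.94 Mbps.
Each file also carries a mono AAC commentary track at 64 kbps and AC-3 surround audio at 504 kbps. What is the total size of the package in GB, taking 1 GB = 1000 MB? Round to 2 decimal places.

15.73 GB

Audio total: 64 + 504 = 568 kbps = 0.568 Mbps.
product demo: 7.368 Mbps × 1260 s = 9283.7 Mb
sports highlight package: 22.168 Mbps × 1200 s = 26601.6 Mb
dashcam clip: 5.118 Mbps × 2700 s = 13818.6 Mb
interview recording: 7.248 Mbps × 2100 s = 15220.8 Mb
Twitch VOD: 6.508 Mbps × 9360 s = 60914.9 Mb
Total: 125839.6 Mb = 15729.9 MB.
= 15.73 GB.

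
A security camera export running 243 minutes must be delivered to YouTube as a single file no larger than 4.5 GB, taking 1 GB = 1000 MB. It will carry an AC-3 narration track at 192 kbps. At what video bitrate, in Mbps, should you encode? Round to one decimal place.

2.3 Mbps

Budget: 4.5 GB = 36000.0 Mb.
243 min = 14580 s
Total bitrate budget: 36000.0 Mb / 14580 s = 2.469 Mbps.
Audio: 192 kbps = 0.192 Mbps.
Video: 2.469 − 0.192 = 2.277 Mbps.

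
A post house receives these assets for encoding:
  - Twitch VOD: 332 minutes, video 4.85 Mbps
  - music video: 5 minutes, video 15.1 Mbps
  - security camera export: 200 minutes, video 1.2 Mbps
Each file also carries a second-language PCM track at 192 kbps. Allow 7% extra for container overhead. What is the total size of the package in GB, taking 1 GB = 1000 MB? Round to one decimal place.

16.3 GB

Audio: 192 kbps = 0.192 Mbps.
Twitch VOD: 5.042 Mbps × 19920 s × 1.07 = 107467.2 Mb
music video: 15.292 Mbps × 300 s × 1.07 = 4908.7 Mb
security camera export: 1.392 Mbps × 12000 s × 1.07 = 17873.3 Mb
Total: 130249.2 Mb = 16281.2 MB.
= 16.28 GB.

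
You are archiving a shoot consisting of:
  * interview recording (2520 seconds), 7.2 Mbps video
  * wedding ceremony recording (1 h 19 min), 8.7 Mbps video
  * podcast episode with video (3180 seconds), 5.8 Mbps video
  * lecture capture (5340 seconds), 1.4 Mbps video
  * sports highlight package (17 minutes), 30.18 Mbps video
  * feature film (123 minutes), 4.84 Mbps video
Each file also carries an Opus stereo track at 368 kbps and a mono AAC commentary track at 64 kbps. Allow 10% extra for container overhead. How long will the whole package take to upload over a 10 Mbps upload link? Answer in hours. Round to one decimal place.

Audio total: 368 + 64 = 432 kbps = 0.432 Mbps.
interview recording: 7.632 Mbps × 2520 s × 1.10 = 21155.9 Mb
wedding ceremony recording: 9.132 Mbps × 4740 s × 1.10 = 47614.2 Mb
podcast episode with video: 6.232 Mbps × 3180 s × 1.10 = 21799.5 Mb
lecture capture: 1.832 Mbps × 5340 s × 1.10 = 10761.2 Mb
sports highlight package: 30.612 Mbps × 1020 s × 1.10 = 34346.7 Mb
feature film: 5.272 Mbps × 7380 s × 1.10 = 42798.1 Mb
Total: 178475.6 Mb = 22309.5 MB.
At 10 Mbps: 178475.6 / 10 = 17848 s ≈ 4.96 hours.

5.0 hours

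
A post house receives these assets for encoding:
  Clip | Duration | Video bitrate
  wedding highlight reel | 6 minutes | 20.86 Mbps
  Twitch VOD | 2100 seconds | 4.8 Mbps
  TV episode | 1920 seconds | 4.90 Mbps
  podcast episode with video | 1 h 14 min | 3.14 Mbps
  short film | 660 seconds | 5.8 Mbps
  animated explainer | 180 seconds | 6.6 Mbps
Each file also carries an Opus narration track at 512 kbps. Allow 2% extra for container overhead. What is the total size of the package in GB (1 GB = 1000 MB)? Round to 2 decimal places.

6.49 GB

Audio: 512 kbps = 0.512 Mbps.
wedding highlight reel: 21.372 Mbps × 360 s × 1.02 = 7847.8 Mb
Twitch VOD: 5.312 Mbps × 2100 s × 1.02 = 11378.3 Mb
TV episode: 5.412 Mbps × 1920 s × 1.02 = 10598.9 Mb
podcast episode with video: 3.652 Mbps × 4440 s × 1.02 = 16539.2 Mb
short film: 6.312 Mbps × 660 s × 1.02 = 4249.2 Mb
animated explainer: 7.112 Mbps × 180 s × 1.02 = 1305.8 Mb
Total: 51919.1 Mb = 6489.9 MB.
= 6.490 GB.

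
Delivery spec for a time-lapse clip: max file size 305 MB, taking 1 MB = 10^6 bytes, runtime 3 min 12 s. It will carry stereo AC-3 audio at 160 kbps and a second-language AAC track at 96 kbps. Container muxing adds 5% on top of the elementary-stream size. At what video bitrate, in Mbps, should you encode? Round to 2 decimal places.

Budget: 305 MB = 2440.0 Mb.
Stream payload after overhead: 2440.0 / 1.05 = 2323.8 Mb.
3 min 12 s = 192 s
Total bitrate budget: 2323.8 Mb / 192 s = 12.103 Mbps.
Audio total: 160 + 96 = 256 kbps = 0.256 Mbps.
Video: 12.103 − 0.256 = 11.847 Mbps.

11.85 Mbps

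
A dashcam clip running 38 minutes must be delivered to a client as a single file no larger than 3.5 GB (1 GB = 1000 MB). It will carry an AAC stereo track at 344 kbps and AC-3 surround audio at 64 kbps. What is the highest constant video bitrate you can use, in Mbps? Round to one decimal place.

Budget: 3.5 GB = 28000.0 Mb.
38 min = 2280 s
Total bitrate budget: 28000.0 Mb / 2280 s = 12.281 Mbps.
Audio total: 344 + 64 = 408 kbps = 0.408 Mbps.
Video: 12.281 − 0.408 = 11.873 Mbps.

11.9 Mbps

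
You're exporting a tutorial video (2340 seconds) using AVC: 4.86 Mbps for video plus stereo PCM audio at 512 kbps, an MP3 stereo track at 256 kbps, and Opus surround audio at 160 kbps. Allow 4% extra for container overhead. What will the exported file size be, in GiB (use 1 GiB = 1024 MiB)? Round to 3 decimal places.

1.640 GiB

Audio total: 512 + 256 + 160 = 928 kbps = 0.928 Mbps.
Total bitrate: 4.86 + 0.928 = 5.788 Mbps.
Stream data: 5.788 Mbps × 2340 s = 13543.9 Mb.
With 4% container overhead: ×1.04.
14,086 Mb = 1,760,709,600 bytes ÷ 1,073,741,824 = 1.640 GiB.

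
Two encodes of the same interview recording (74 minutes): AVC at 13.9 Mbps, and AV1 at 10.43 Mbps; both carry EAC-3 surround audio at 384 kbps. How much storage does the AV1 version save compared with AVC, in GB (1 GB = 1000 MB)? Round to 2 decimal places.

1.93 GB

74 min = 4440 s
Audio: 384 kbps = 0.384 Mbps.
AVC: 14.284 Mbps × 4440 s = 63421.0 Mb = 7.928 GB.
AV1: 10.814 Mbps × 4440 s = 48014.2 Mb = 6.002 GB.
Saving: 7.928 − 6.002 = 1.926 GB.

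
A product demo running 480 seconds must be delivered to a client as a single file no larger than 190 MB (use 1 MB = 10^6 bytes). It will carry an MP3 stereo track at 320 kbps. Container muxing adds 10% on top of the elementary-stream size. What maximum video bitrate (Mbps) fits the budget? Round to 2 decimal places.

2.56 Mbps

Budget: 190 MB = 1520.0 Mb.
Stream payload after overhead: 1520.0 / 1.10 = 1381.8 Mb.
Total bitrate budget: 1381.8 Mb / 480 s = 2.879 Mbps.
Audio: 320 kbps = 0.320 Mbps.
Video: 2.879 − 0.320 = 2.559 Mbps.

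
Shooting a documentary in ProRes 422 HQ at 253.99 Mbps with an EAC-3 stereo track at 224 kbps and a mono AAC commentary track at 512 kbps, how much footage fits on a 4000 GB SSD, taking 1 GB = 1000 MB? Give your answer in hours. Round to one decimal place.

34.9 hours

Audio total: 224 + 512 = 736 kbps = 0.736 Mbps.
Total bitrate: 253.99 + 0.736 = 254.726 Mbps.
Capacity: 4000 GB = 32,000,000 Mb.
Recording time: 32,000,000 / 254.726 = 125,625 s ≈ 34.9 hours.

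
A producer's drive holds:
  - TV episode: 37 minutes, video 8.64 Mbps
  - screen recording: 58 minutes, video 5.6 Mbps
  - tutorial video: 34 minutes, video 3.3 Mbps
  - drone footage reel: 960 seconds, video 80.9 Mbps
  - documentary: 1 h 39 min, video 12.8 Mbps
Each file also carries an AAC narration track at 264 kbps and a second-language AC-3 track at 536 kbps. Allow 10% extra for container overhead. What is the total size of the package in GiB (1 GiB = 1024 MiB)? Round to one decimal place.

27.0 GiB

Audio total: 264 + 536 = 800 kbps = 0.800 Mbps.
TV episode: 9.440 Mbps × 2220 s × 1.10 = 23052.5 Mb
screen recording: 6.400 Mbps × 3480 s × 1.10 = 24499.2 Mb
tutorial video: 4.100 Mbps × 2040 s × 1.10 = 9200.4 Mb
drone footage reel: 81.700 Mbps × 960 s × 1.10 = 86275.2 Mb
documentary: 13.600 Mbps × 5940 s × 1.10 = 88862.4 Mb
Total: 231889.7 Mb = 28986.2 MB.
= 27.00 GiB.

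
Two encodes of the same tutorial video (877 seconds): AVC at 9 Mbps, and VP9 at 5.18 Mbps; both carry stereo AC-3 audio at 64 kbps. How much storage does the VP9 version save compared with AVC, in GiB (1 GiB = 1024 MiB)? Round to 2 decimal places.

0.39 GiB

Audio: 64 kbps = 0.064 Mbps.
AVC: 9.064 Mbps × 877 s = 7949.1 Mb = 0.925 GiB.
VP9: 5.244 Mbps × 877 s = 4599.0 Mb = 0.535 GiB.
Saving: 0.925 − 0.535 = 0.390 GiB.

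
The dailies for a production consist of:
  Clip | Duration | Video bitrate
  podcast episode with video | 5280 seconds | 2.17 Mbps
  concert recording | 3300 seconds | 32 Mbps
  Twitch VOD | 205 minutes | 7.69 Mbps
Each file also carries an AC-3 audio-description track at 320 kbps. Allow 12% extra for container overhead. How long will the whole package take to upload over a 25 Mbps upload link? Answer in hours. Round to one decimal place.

2.7 hours

Audio: 320 kbps = 0.320 Mbps.
podcast episode with video: 2.490 Mbps × 5280 s × 1.12 = 14724.9 Mb
concert recording: 32.320 Mbps × 3300 s × 1.12 = 119454.7 Mb
Twitch VOD: 8.010 Mbps × 12300 s × 1.12 = 110345.8 Mb
Total: 244525.3 Mb = 30565.7 MB.
At 25 Mbps: 244525.3 / 25 = 9781 s ≈ 2.72 hours.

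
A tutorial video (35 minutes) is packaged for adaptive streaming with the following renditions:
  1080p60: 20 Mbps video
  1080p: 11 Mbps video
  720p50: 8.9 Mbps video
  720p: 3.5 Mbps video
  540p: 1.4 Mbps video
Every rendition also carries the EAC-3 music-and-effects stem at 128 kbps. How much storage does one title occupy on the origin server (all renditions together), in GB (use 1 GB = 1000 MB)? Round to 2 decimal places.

11.93 GB

35 min = 2100 s
Audio: 128 kbps = 0.128 Mbps.
Sum of rendition bitrates: (20+0.128) + (11+0.128) + (8.9+0.128) + (3.5+0.128) + (1.4+0.128) = 45.440 Mbps.
× 2100 s = 95,424 Mb = 11,928 MB = 11.93 GB.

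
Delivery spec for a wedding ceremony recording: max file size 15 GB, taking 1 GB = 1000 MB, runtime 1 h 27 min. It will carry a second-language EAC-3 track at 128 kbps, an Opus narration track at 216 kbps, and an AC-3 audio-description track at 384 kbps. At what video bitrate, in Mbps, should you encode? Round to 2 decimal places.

Budget: 15 GB = 120000.0 Mb.
1 h 27 min = 87 min = 5220 s
Total bitrate budget: 120000.0 Mb / 5220 s = 22.989 Mbps.
Audio total: 128 + 216 + 384 = 728 kbps = 0.728 Mbps.
Video: 22.989 − 0.728 = 22.261 Mbps.

22.26 Mbps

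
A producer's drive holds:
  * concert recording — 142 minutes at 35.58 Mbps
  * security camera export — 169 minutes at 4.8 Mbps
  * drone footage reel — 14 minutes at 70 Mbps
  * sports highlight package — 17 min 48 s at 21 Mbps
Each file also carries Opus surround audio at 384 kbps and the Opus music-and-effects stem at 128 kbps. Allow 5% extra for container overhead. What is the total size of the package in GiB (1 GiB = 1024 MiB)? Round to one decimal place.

54.2 GiB

Audio total: 384 + 128 = 512 kbps = 0.512 Mbps.
concert recording: 36.092 Mbps × 8520 s × 1.05 = 322879.0 Mb
security camera export: 5.312 Mbps × 10140 s × 1.05 = 56556.9 Mb
drone footage reel: 70.512 Mbps × 840 s × 1.05 = 62191.6 Mb
sports highlight package: 21.512 Mbps × 1068 s × 1.05 = 24123.6 Mb
Total: 465751.0 Mb = 58218.9 MB.
= 54.22 GiB.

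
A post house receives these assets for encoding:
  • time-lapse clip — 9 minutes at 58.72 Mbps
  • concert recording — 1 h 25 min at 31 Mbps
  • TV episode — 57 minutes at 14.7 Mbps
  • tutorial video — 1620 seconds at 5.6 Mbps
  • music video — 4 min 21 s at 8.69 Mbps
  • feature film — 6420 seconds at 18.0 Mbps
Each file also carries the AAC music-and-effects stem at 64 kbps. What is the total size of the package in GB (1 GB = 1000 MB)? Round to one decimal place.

46.0 GB

Audio: 64 kbps = 0.064 Mbps.
time-lapse clip: 58.784 Mbps × 540 s = 31743.4 Mb
concert recording: 31.064 Mbps × 5100 s = 158426.4 Mb
TV episode: 14.764 Mbps × 3420 s = 50492.9 Mb
tutorial video: 5.664 Mbps × 1620 s = 9175.7 Mb
music video: 8.754 Mbps × 261 s = 2284.8 Mb
feature film: 18.064 Mbps × 6420 s = 115970.9 Mb
Total: 368094.0 Mb = 46011.7 MB.
= 46.01 GB.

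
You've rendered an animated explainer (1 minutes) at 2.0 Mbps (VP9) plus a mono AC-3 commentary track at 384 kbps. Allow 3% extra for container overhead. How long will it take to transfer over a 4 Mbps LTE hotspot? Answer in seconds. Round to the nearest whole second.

Audio: 384 kbps = 0.384 Mbps.
Total bitrate: 2.384 Mbps.
File: 2.384 Mbps × 60 s = 143.0 Mb.
With 3% container overhead: ×1.03. → 147.3 Mb.
At 4 Mbps: 147.3 / 4 = 36.8 s ≈ 36.8 seconds.

37 seconds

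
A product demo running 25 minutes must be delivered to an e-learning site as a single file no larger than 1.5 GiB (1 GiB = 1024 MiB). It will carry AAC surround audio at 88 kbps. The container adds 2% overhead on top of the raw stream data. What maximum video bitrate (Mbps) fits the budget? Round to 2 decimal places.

8.33 Mbps

Budget: 1.5 GiB = 12884.9 Mb.
Stream payload after overhead: 12884.9 / 1.02 = 12632.3 Mb.
25 min = 1500 s
Total bitrate budget: 12632.3 Mb / 1500 s = 8.422 Mbps.
Audio: 88 kbps = 0.088 Mbps.
Video: 8.422 − 0.088 = 8.334 Mbps.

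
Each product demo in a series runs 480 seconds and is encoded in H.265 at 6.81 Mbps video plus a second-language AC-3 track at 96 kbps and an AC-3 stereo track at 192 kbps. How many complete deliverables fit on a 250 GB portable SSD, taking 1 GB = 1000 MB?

Audio total: 96 + 192 = 288 kbps = 0.288 Mbps.
Total bitrate: 7.098 Mbps.
Per item: 7.098 Mbps × 480 s = 3,407 Mb = 425.9 MB.
Capacity: 250 GB = 2,000,000 Mb; 587.02 items → 587 complete.

587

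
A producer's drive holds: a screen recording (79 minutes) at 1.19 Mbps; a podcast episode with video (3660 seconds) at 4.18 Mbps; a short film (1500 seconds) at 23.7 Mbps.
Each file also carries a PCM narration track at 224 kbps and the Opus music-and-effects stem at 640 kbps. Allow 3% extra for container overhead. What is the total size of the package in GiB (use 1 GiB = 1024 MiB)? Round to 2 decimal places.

7.80 GiB

Audio total: 224 + 640 = 864 kbps = 0.864 Mbps.
screen recording: 2.054 Mbps × 4740 s × 1.03 = 10028.0 Mb
podcast episode with video: 5.044 Mbps × 3660 s × 1.03 = 19014.9 Mb
short film: 24.564 Mbps × 1500 s × 1.03 = 37951.4 Mb
Total: 66994.3 Mb = 8374.3 MB.
= 7.799 GiB.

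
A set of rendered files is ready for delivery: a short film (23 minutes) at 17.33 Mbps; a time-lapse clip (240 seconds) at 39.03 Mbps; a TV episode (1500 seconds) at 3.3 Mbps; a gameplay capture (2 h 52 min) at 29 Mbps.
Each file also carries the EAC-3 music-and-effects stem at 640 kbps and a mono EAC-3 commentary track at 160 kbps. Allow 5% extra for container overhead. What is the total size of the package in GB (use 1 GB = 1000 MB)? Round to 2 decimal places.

45.71 GB

Audio total: 640 + 160 = 800 kbps = 0.800 Mbps.
short film: 18.130 Mbps × 1380 s × 1.05 = 26270.4 Mb
time-lapse clip: 39.830 Mbps × 240 s × 1.05 = 10037.2 Mb
TV episode: 4.100 Mbps × 1500 s × 1.05 = 6457.5 Mb
gameplay capture: 29.800 Mbps × 10320 s × 1.05 = 322912.8 Mb
Total: 365677.8 Mb = 45709.7 MB.
= 45.71 GB.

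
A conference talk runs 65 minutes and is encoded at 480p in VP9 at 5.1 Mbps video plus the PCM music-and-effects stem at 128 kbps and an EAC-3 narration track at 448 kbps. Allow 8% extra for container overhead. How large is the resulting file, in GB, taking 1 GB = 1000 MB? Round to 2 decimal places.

65 min = 3900 s
Audio total: 128 + 448 = 576 kbps = 0.576 Mbps.
Total bitrate: 5.1 + 0.576 = 5.676 Mbps.
Stream data: 5.676 Mbps × 3900 s = 22136.4 Mb.
With 8% container overhead: ×1.08.
23,907 Mb ÷ 8 = 2,988 MB → 2.988 GB.

2.99 GB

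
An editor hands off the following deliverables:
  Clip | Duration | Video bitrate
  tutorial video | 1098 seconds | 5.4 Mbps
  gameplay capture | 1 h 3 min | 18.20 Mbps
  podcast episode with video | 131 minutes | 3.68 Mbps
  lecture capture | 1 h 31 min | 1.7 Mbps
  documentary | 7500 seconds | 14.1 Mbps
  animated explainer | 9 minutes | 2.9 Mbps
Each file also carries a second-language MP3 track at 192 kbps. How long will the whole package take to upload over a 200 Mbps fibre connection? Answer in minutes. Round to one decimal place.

Audio: 192 kbps = 0.192 Mbps.
tutorial video: 5.592 Mbps × 1098 s = 6140.0 Mb
gameplay capture: 18.392 Mbps × 3780 s = 69521.8 Mb
podcast episode with video: 3.872 Mbps × 7860 s = 30433.9 Mb
lecture capture: 1.892 Mbps × 5460 s = 10330.3 Mb
documentary: 14.292 Mbps × 7500 s = 107190.0 Mb
animated explainer: 3.092 Mbps × 540 s = 1669.7 Mb
Total: 225285.7 Mb = 28160.7 MB.
At 200 Mbps: 225285.7 / 200 = 1126 s ≈ 18.8 minutes.

18.8 minutes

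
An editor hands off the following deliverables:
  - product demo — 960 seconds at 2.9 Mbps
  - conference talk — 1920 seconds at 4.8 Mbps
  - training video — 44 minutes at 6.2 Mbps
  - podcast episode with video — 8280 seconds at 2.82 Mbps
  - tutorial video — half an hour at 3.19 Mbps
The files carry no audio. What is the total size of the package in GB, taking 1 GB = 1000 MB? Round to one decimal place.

7.2 GB

product demo: 2.900 Mbps × 960 s = 2784.0 Mb
conference talk: 4.800 Mbps × 1920 s = 9216.0 Mb
training video: 6.200 Mbps × 2640 s = 16368.0 Mb
podcast episode with video: 2.820 Mbps × 8280 s = 23349.6 Mb
tutorial video: 3.190 Mbps × 1800 s = 5742.0 Mb
Total: 57459.6 Mb = 7182.4 MB.
= 7.182 GB.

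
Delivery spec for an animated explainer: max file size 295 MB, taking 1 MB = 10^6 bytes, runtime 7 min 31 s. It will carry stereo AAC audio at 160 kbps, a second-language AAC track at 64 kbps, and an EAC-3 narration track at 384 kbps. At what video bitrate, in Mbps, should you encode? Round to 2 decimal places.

4.62 Mbps

Budget: 295 MB = 2360.0 Mb.
7 min 31 s = 451 s
Total bitrate budget: 2360.0 Mb / 451 s = 5.233 Mbps.
Audio total: 160 + 64 + 384 = 608 kbps = 0.608 Mbps.
Video: 5.233 − 0.608 = 4.625 Mbps.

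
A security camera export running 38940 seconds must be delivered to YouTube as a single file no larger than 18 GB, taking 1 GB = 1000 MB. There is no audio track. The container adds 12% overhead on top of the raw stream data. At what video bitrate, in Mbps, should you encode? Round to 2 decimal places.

3.30 Mbps

Budget: 18 GB = 144000.0 Mb.
Stream payload after overhead: 144000.0 / 1.12 = 128571.4 Mb.
Total bitrate budget: 128571.4 Mb / 38940 s = 3.302 Mbps.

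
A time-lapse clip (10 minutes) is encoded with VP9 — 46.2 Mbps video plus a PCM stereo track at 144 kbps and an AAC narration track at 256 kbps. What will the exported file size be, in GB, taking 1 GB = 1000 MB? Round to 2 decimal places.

10 min = 600 s
Audio total: 144 + 256 = 400 kbps = 0.400 Mbps.
Total bitrate: 46.2 + 0.400 = 46.600 Mbps.
Stream data: 46.600 Mbps × 600 s = 27960.0 Mb.
27,960 Mb ÷ 8 = 3,495 MB → 3.495 GB.

3.50 GB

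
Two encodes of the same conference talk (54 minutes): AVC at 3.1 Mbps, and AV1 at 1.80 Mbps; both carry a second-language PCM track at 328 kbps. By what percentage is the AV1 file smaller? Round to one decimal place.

54 min = 3240 s
Audio: 328 kbps = 0.328 Mbps.
AVC: 3.428 Mbps × 3240 s = 11106.7 Mb = 1.388 GB.
AV1: 2.128 Mbps × 3240 s = 6894.7 Mb = 0.862 GB.
Reduction: (1 − 0.862/1.388) × 100 = 37.92%.

37.9%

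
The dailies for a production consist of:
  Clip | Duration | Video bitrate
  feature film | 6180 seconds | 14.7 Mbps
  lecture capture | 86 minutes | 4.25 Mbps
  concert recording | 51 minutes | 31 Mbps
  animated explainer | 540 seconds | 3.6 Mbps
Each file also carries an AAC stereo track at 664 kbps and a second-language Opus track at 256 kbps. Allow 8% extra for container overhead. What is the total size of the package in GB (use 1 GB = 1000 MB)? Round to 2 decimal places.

30.15 GB

Audio total: 664 + 256 = 920 kbps = 0.920 Mbps.
feature film: 15.620 Mbps × 6180 s × 1.08 = 104254.1 Mb
lecture capture: 5.170 Mbps × 5160 s × 1.08 = 28811.4 Mb
concert recording: 31.920 Mbps × 3060 s × 1.08 = 105489.2 Mb
animated explainer: 4.520 Mbps × 540 s × 1.08 = 2636.1 Mb
Total: 241190.8 Mb = 30148.8 MB.
= 30.15 GB.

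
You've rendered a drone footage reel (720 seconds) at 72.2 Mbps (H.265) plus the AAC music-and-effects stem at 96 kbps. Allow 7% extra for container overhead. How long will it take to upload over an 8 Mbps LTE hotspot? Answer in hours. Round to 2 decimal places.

Audio: 96 kbps = 0.096 Mbps.
Total bitrate: 72.296 Mbps.
File: 72.296 Mbps × 720 s = 52053.1 Mb.
With 7% container overhead: ×1.07. → 55696.8 Mb.
At 8 Mbps: 55696.8 / 8 = 6962.1 s ≈ 1.93 hours.

1.93 hours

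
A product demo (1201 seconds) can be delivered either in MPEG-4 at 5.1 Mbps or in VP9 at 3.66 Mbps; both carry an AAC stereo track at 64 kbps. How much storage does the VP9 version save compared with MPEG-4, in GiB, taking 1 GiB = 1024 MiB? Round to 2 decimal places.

0.20 GiB

Audio: 64 kbps = 0.064 Mbps.
MPEG-4: 5.164 Mbps × 1201 s = 6202.0 Mb = 0.722 GiB.
VP9: 3.724 Mbps × 1201 s = 4472.5 Mb = 0.521 GiB.
Saving: 0.722 − 0.521 = 0.201 GiB.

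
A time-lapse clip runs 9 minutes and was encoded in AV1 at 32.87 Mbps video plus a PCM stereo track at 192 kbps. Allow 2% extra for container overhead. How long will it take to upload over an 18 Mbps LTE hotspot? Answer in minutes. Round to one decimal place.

16.9 minutes

9 min = 540 s
Audio: 192 kbps = 0.192 Mbps.
Total bitrate: 33.062 Mbps.
File: 33.062 Mbps × 540 s = 17853.5 Mb.
With 2% container overhead: ×1.02. → 18210.5 Mb.
At 18 Mbps: 18210.5 / 18 = 1011.7 s ≈ 16.9 minutes.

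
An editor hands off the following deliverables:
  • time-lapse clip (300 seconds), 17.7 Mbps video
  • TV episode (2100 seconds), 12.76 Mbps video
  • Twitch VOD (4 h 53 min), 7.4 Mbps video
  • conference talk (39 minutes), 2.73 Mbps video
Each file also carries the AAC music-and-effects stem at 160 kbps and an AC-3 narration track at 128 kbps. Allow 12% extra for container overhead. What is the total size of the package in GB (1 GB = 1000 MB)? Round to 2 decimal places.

Audio total: 160 + 128 = 288 kbps = 0.288 Mbps.
time-lapse clip: 17.988 Mbps × 300 s × 1.12 = 6044.0 Mb
TV episode: 13.048 Mbps × 2100 s × 1.12 = 30688.9 Mb
Twitch VOD: 7.688 Mbps × 17580 s × 1.12 = 151373.6 Mb
conference talk: 3.018 Mbps × 2340 s × 1.12 = 7909.6 Mb
Total: 196016.1 Mb = 24502.0 MB.
= 24.50 GB.

24.50 GB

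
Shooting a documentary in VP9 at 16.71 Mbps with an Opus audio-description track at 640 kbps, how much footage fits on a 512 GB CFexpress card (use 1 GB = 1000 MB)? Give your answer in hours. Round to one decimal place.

Audio: 640 kbps = 0.640 Mbps.
Total bitrate: 16.71 + 0.640 = 17.350 Mbps.
Capacity: 512 GB = 4,096,000 Mb.
Recording time: 4,096,000 / 17.350 = 236,081 s ≈ 65.6 hours.

65.6 hours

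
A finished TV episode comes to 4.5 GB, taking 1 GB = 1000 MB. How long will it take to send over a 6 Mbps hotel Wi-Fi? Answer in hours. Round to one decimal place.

1.7 hours

File: 4.5 GB = 36000.0 Mb.
At 6 Mbps: 36000.0 / 6 = 6000.0 s ≈ 1.67 hours.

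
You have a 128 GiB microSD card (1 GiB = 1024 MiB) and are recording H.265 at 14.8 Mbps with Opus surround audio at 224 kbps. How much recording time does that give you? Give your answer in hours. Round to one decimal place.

20.3 hours

Audio: 224 kbps = 0.224 Mbps.
Total bitrate: 14.8 + 0.224 = 15.024 Mbps.
Capacity: 128 GiB = 1,099,512 Mb.
Recording time: 1,099,512 / 15.024 = 73,184 s ≈ 20.3 hours.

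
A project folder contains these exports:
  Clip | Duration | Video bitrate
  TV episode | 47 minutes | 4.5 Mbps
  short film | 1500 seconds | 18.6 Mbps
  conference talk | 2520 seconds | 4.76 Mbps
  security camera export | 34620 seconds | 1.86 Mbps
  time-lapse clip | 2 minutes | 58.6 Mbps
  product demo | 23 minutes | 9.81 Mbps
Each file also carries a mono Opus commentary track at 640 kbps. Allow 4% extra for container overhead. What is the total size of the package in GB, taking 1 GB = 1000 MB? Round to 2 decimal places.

Audio: 640 kbps = 0.640 Mbps.
TV episode: 5.140 Mbps × 2820 s × 1.04 = 15074.6 Mb
short film: 19.240 Mbps × 1500 s × 1.04 = 30014.4 Mb
conference talk: 5.400 Mbps × 2520 s × 1.04 = 14152.3 Mb
security camera export: 2.500 Mbps × 34620 s × 1.04 = 90012.0 Mb
time-lapse clip: 59.240 Mbps × 120 s × 1.04 = 7393.2 Mb
product demo: 10.450 Mbps × 1380 s × 1.04 = 14997.8 Mb
Total: 171644.3 Mb = 21455.5 MB.
= 21.46 GB.

21.46 GB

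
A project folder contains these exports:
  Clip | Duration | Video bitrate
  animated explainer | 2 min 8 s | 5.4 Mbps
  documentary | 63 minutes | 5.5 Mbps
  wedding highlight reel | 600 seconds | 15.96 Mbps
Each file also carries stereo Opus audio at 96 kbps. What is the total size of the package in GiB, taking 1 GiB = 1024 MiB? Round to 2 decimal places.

Audio: 96 kbps = 0.096 Mbps.
animated explainer: 5.496 Mbps × 128 s = 703.5 Mb
documentary: 5.596 Mbps × 3780 s = 21152.9 Mb
wedding highlight reel: 16.056 Mbps × 600 s = 9633.6 Mb
Total: 31490.0 Mb = 3936.2 MB.
= 3.666 GiB.

3.67 GiB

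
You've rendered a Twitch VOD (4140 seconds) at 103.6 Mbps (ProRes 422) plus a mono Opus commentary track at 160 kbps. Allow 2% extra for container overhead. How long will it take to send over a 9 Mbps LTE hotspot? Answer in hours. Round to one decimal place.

Audio: 160 kbps = 0.160 Mbps.
Total bitrate: 103.760 Mbps.
File: 103.760 Mbps × 4140 s = 429566.4 Mb.
With 2% container overhead: ×1.02. → 438157.7 Mb.
At 9 Mbps: 438157.7 / 9 = 48684.2 s ≈ 13.5 hours.

13.5 hours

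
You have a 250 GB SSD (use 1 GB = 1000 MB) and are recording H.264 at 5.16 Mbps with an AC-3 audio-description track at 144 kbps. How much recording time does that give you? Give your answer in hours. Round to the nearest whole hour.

Audio: 144 kbps = 0.144 Mbps.
Total bitrate: 5.16 + 0.144 = 5.304 Mbps.
Capacity: 250 GB = 2,000,000 Mb.
Recording time: 2,000,000 / 5.304 = 377,074 s ≈ 105 hours.

105 hours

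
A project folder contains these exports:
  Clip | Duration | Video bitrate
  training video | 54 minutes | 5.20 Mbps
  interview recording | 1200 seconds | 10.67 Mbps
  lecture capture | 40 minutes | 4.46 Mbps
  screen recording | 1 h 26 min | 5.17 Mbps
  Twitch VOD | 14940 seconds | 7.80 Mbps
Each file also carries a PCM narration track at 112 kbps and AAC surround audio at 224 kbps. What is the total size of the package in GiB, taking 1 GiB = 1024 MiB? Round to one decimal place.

22.4 GiB

Audio total: 112 + 224 = 336 kbps = 0.336 Mbps.
training video: 5.536 Mbps × 3240 s = 17936.6 Mb
interview recording: 11.006 Mbps × 1200 s = 13207.2 Mb
lecture capture: 4.796 Mbps × 2400 s = 11510.4 Mb
screen recording: 5.506 Mbps × 5160 s = 28411.0 Mb
Twitch VOD: 8.136 Mbps × 14940 s = 121551.8 Mb
Total: 192617.0 Mb = 24077.1 MB.
= 22.42 GiB.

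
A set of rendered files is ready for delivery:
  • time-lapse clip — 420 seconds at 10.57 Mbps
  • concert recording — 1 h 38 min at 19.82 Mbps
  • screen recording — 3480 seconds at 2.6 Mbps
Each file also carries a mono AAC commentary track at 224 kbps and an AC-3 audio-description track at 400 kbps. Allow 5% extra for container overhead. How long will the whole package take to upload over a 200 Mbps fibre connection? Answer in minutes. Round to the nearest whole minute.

Audio total: 224 + 400 = 624 kbps = 0.624 Mbps.
time-lapse clip: 11.194 Mbps × 420 s × 1.05 = 4936.6 Mb
concert recording: 20.444 Mbps × 5880 s × 1.05 = 126221.3 Mb
screen recording: 3.224 Mbps × 3480 s × 1.05 = 11780.5 Mb
Total: 142938.3 Mb = 17867.3 MB.
At 200 Mbps: 142938.3 / 200 = 715 s ≈ 11.9 minutes.

12 minutes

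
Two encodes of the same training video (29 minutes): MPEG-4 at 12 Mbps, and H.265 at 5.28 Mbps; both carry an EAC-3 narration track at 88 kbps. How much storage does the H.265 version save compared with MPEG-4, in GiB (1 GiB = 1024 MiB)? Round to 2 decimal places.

29 min = 1740 s
Audio: 88 kbps = 0.088 Mbps.
MPEG-4: 12.088 Mbps × 1740 s = 21033.1 Mb = 2.449 GiB.
H.265: 5.368 Mbps × 1740 s = 9340.3 Mb = 1.087 GiB.
Saving: 2.449 − 1.087 = 1.361 GiB.

1.36 GiB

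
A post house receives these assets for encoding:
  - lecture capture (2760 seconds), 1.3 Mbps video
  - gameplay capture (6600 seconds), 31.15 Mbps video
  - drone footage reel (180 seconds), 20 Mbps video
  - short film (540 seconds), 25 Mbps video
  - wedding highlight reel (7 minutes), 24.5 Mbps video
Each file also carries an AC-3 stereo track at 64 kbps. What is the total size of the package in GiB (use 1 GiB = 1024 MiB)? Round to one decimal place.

Audio: 64 kbps = 0.064 Mbps.
lecture capture: 1.364 Mbps × 2760 s = 3764.6 Mb
gameplay capture: 31.214 Mbps × 6600 s = 206012.4 Mb
drone footage reel: 20.064 Mbps × 180 s = 3611.5 Mb
short film: 25.064 Mbps × 540 s = 13534.6 Mb
wedding highlight reel: 24.564 Mbps × 420 s = 10316.9 Mb
Total: 237240.0 Mb = 29655.0 MB.
= 27.62 GiB.

27.6 GiB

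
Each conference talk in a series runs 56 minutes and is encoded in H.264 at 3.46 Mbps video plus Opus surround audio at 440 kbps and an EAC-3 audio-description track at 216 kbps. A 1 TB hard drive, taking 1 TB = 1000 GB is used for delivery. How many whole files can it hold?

56 min = 3360 s
Audio total: 440 + 216 = 656 kbps = 0.656 Mbps.
Total bitrate: 4.116 Mbps.
Per item: 4.116 Mbps × 3360 s = 13,830 Mb = 1,729 MB.
Capacity: 1 TB = 8,000,000 Mb; 578.46 items → 578 complete.

578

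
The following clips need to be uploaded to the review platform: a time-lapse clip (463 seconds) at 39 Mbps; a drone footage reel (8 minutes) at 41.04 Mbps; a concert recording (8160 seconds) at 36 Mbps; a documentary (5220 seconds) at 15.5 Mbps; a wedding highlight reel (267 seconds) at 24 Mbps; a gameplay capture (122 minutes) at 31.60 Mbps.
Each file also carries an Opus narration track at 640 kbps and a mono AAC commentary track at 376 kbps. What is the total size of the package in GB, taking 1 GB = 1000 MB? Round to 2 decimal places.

Audio total: 640 + 376 = 1016 kbps = 1.016 Mbps.
time-lapse clip: 40.016 Mbps × 463 s = 18527.4 Mb
drone footage reel: 42.056 Mbps × 480 s = 20186.9 Mb
concert recording: 37.016 Mbps × 8160 s = 302050.6 Mb
documentary: 16.516 Mbps × 5220 s = 86213.5 Mb
wedding highlight reel: 25.016 Mbps × 267 s = 6679.3 Mb
gameplay capture: 32.616 Mbps × 7320 s = 238749.1 Mb
Total: 672406.8 Mb = 84050.8 MB.
= 84.05 GB.

84.05 GB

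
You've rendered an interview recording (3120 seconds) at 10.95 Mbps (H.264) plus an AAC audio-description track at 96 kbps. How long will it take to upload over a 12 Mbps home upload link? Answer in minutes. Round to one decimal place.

Audio: 96 kbps = 0.096 Mbps.
Total bitrate: 11.046 Mbps.
File: 11.046 Mbps × 3120 s = 34463.5 Mb.
At 12 Mbps: 34463.5 / 12 = 2872.0 s ≈ 47.9 minutes.

47.9 minutes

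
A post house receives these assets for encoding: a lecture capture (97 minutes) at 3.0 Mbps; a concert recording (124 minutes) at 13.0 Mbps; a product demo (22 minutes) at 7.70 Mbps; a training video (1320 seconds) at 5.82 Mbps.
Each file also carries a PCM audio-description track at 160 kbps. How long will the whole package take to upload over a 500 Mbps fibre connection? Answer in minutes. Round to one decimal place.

Audio: 160 kbps = 0.160 Mbps.
lecture capture: 3.160 Mbps × 5820 s = 18391.2 Mb
concert recording: 13.160 Mbps × 7440 s = 97910.4 Mb
product demo: 7.860 Mbps × 1320 s = 10375.2 Mb
training video: 5.980 Mbps × 1320 s = 7893.6 Mb
Total: 134570.4 Mb = 16821.3 MB.
At 500 Mbps: 134570.4 / 500 = 269 s ≈ 4.49 minutes.

4.5 minutes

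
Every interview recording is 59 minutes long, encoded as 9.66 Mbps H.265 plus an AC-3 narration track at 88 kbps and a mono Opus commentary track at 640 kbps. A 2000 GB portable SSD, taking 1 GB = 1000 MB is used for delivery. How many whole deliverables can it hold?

435

59 min = 3540 s
Audio total: 88 + 640 = 728 kbps = 0.728 Mbps.
Total bitrate: 10.388 Mbps.
Per item: 10.388 Mbps × 3540 s = 36,774 Mb = 4,597 MB.
Capacity: 2000 GB = 16,000,000 Mb; 435.10 items → 435 complete.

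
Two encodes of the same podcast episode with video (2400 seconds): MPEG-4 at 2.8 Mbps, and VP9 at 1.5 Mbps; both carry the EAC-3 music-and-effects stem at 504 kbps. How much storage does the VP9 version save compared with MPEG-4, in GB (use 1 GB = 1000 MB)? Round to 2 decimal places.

Audio: 504 kbps = 0.504 Mbps.
MPEG-4: 3.304 Mbps × 2400 s = 7929.6 Mb = 0.991 GB.
VP9: 2.004 Mbps × 2400 s = 4809.6 Mb = 0.601 GB.
Saving: 0.991 − 0.601 = 0.390 GB.

0.39 GB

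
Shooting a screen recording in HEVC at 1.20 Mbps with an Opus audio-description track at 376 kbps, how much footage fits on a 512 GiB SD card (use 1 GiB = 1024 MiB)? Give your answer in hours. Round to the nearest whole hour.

775 hours

Audio: 376 kbps = 0.376 Mbps.
Total bitrate: 1.20 + 0.376 = 1.576 Mbps.
Capacity: 512 GiB = 4,398,047 Mb.
Recording time: 4,398,047 / 1.576 = 2,790,639 s ≈ 775 hours.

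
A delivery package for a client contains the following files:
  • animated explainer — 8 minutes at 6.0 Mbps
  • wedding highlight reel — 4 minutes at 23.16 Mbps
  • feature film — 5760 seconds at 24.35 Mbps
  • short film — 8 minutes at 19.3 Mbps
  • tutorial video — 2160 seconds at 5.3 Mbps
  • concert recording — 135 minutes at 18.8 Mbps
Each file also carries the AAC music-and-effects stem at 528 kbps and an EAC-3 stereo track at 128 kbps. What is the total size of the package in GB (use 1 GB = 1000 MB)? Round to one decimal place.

41.6 GB

Audio total: 528 + 128 = 656 kbps = 0.656 Mbps.
animated explainer: 6.656 Mbps × 480 s = 3194.9 Mb
wedding highlight reel: 23.816 Mbps × 240 s = 5715.8 Mb
feature film: 25.006 Mbps × 5760 s = 144034.6 Mb
short film: 19.956 Mbps × 480 s = 9578.9 Mb
tutorial video: 5.956 Mbps × 2160 s = 12865.0 Mb
concert recording: 19.456 Mbps × 8100 s = 157593.6 Mb
Total: 332982.7 Mb = 41622.8 MB.
= 41.62 GB.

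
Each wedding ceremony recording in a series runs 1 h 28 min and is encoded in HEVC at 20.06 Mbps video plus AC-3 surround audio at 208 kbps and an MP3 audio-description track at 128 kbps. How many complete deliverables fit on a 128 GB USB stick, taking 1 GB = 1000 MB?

9

1 h 28 min = 88 min = 5280 s
Audio total: 208 + 128 = 336 kbps = 0.336 Mbps.
Total bitrate: 20.396 Mbps.
Per item: 20.396 Mbps × 5280 s = 107,691 Mb = 13,461 MB.
Capacity: 128 GB = 1,024,000 Mb; 9.51 items → 9 complete.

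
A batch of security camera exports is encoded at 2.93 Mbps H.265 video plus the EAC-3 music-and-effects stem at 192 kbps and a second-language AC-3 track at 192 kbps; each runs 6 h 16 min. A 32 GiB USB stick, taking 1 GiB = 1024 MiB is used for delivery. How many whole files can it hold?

3

6 h 16 min = 376 min = 22560 s
Audio total: 192 + 192 = 384 kbps = 0.384 Mbps.
Total bitrate: 3.314 Mbps.
Per item: 3.314 Mbps × 22560 s = 74,764 Mb = 9,345 MB.
Capacity: 32 GiB = 274,878 Mb; 3.68 items → 3 complete.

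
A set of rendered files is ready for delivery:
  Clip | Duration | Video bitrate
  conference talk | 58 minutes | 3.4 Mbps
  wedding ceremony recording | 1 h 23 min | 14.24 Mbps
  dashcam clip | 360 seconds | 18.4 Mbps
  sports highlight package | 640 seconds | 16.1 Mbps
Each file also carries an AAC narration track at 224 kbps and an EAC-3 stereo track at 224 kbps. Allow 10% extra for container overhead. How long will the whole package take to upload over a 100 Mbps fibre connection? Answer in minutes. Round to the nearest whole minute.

Audio total: 224 + 224 = 448 kbps = 0.448 Mbps.
conference talk: 3.848 Mbps × 3480 s × 1.10 = 14730.1 Mb
wedding ceremony recording: 14.688 Mbps × 4980 s × 1.10 = 80460.9 Mb
dashcam clip: 18.848 Mbps × 360 s × 1.10 = 7463.8 Mb
sports highlight package: 16.548 Mbps × 640 s × 1.10 = 11649.8 Mb
Total: 114304.6 Mb = 14288.1 MB.
At 100 Mbps: 114304.6 / 100 = 1143 s ≈ 19.1 minutes.

19 minutes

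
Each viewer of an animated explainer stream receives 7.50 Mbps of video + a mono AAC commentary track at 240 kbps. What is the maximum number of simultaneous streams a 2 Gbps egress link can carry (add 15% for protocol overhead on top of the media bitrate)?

224

Audio: 240 kbps = 0.240 Mbps.
Per-viewer media rate: 7.740 Mbps.
On the wire with 15% overhead: 8.901 Mbps.
2 Gbps = 2,000 Mbps; 2,000 / 8.901 = 224.69 → 224 viewers.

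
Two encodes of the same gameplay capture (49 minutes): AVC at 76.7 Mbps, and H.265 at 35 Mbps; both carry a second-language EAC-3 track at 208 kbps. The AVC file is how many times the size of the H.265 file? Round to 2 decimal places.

2.18

49 min = 2940 s
Audio: 208 kbps = 0.208 Mbps.
AVC: 76.908 Mbps × 2940 s = 226109.5 Mb = 26.323 GiB.
H.265: 35.208 Mbps × 2940 s = 103511.5 Mb = 12.050 GiB.
Ratio: 26.323 / 12.050 = 2.184.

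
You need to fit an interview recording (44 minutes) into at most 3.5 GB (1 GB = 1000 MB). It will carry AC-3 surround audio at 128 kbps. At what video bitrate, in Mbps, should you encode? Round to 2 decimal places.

Budget: 3.5 GB = 28000.0 Mb.
44 min = 2640 s
Total bitrate budget: 28000.0 Mb / 2640 s = 10.606 Mbps.
Audio: 128 kbps = 0.128 Mbps.
Video: 10.606 − 0.128 = 10.478 Mbps.

10.48 Mbps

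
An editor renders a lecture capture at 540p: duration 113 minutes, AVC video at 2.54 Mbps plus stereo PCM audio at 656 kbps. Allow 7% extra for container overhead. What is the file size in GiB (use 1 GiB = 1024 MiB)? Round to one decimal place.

113 min = 6780 s
Audio: 656 kbps = 0.656 Mbps.
Total bitrate: 2.54 + 0.656 = 3.196 Mbps.
Stream data: 3.196 Mbps × 6780 s = 21668.9 Mb.
With 7% container overhead: ×1.07.
23,186 Mb = 2,898,212,700 bytes ÷ 1,073,741,824 = 2.699 GiB.

2.7 GiB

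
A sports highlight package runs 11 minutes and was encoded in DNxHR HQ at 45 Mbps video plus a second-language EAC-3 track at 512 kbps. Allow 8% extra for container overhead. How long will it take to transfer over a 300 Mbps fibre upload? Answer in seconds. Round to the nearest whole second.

108 seconds

11 min = 660 s
Audio: 512 kbps = 0.512 Mbps.
Total bitrate: 45.512 Mbps.
File: 45.512 Mbps × 660 s = 30037.9 Mb.
With 8% container overhead: ×1.08. → 32441.0 Mb.
At 300 Mbps: 32441.0 / 300 = 108.1 s ≈ 108 seconds.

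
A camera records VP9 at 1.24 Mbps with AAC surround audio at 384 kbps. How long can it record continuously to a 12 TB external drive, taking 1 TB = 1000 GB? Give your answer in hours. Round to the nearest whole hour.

16420 hours

Audio: 384 kbps = 0.384 Mbps.
Total bitrate: 1.24 + 0.384 = 1.624 Mbps.
Capacity: 12 TB = 96,000,000 Mb.
Recording time: 96,000,000 / 1.624 = 59,113,300 s ≈ 16,420 hours.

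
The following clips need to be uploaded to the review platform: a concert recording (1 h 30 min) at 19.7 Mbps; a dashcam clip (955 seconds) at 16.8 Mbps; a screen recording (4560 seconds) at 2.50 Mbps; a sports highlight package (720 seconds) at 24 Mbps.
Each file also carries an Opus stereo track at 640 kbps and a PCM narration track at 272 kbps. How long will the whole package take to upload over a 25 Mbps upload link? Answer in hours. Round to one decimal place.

Audio total: 640 + 272 = 912 kbps = 0.912 Mbps.
concert recording: 20.612 Mbps × 5400 s = 111304.8 Mb
dashcam clip: 17.712 Mbps × 955 s = 16915.0 Mb
screen recording: 3.412 Mbps × 4560 s = 15558.7 Mb
sports highlight package: 24.912 Mbps × 720 s = 17936.6 Mb
Total: 161715.1 Mb = 20214.4 MB.
At 25 Mbps: 161715.1 / 25 = 6469 s ≈ 1.8 hours.

1.8 hours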